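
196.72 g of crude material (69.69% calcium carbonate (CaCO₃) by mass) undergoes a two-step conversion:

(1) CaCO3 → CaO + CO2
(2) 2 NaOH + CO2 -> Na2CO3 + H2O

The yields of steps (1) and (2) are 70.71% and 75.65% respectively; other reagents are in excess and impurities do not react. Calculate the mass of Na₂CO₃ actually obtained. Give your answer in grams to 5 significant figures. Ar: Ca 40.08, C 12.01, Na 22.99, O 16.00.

77.657 g

Pure CaCO3 = 196.72 × 0.6969 = 137.094 g.
M(CaCO3) = 40.08 + 12.01 + 3(16.00) = 100.09 g/mol.
M(Na2CO3) = 2(22.99) + 12.01 + 3(16.00) = 105.99 g/mol.
n(CaCO3) = 137.094 / 100.09 = 1.36971 mol.
Step 1 (CaCO3:CO2 = 1:1): theoretical n(CO2) = 1.36971 mol; at 70.71% yield, n(CO2) = 0.968521 mol.
Step 2 (CO2:Na2CO3 = 1:1): theoretical n(Na2CO3) = 0.968521 mol, so theoretical mass = 0.968521 × 105.99 = 102.654 g.
At 75.65% yield, actual mass of Na2CO3 = 102.654 × 0.7565 = 77.6574 g.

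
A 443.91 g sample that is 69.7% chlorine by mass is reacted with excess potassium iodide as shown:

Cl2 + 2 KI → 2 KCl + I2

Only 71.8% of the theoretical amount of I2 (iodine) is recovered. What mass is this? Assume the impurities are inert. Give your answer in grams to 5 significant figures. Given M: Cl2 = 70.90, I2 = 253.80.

795.24 g

Pure Cl2 available = 443.91 g × 0.697 = 309.405 g.
n(Cl2) = 309.405 g / 70.90 g/mol = 4.36397 mol.
From the equation the Cl2:I2 mole ratio is 1:1, so n(I2) = 4.36397 × 1/1 = 4.36397 mol.
Mass of I2 = 4.36397 mol × 253.80 g/mol = 1107.57 g.
Actual mass collected = 1107.57 g × 0.718 = 795.239 g.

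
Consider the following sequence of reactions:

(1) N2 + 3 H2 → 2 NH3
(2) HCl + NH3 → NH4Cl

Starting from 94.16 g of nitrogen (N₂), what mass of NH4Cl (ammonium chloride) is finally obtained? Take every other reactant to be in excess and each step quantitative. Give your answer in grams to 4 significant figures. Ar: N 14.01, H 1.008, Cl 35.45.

M(N2) = 2(14.01) = 28.02 g/mol.
M(NH4Cl) = 14.01 + 4(1.008) + 35.45 = 53.492 g/mol.
n(N2) = 94.160 / 28.02 = 3.3605 mol.
Step 1 gives a 1:2 ratio of N2 to NH3, so n(NH3) = 6.7209 mol.
In step 2 the NH3:NH4Cl ratio is 1:1, so n(NH4Cl) = 6.7209 mol.
Mass of NH4Cl = 6.7209 × 53.492 = 359.52 g.

359.5 g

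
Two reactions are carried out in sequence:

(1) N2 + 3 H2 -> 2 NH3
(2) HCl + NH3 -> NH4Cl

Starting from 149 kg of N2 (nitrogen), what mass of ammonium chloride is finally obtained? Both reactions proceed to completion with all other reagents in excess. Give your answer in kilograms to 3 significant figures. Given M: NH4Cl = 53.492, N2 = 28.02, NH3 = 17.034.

569 kg

149 kg = 149000 g.
n(N2) = 149000 / 28.02 = 5318 mol.
Step 1 gives a 1:2 ratio of N2 to NH3, so n(NH3) = 10640 mol.
In step 2 the NH3:NH4Cl ratio is 1:1, so n(NH4Cl) = 10640 mol.
Mass of NH4Cl = 10640 × 53.492 = 568900 g = 569 kg.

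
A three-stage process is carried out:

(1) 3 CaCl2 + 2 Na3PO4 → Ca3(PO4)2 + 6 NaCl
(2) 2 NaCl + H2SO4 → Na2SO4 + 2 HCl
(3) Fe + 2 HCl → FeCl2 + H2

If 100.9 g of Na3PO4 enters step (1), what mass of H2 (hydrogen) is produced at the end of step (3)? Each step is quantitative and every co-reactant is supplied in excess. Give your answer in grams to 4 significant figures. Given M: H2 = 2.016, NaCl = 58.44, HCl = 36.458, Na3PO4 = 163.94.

1.861 g

n(Na3PO4) = 100.9 / 163.94 = 0.61547 mol.
Reaction (1): Na3PO4→NaCl ratio 2:6 ⇒ n(NaCl) = 1.8464 mol.
Reaction (2): NaCl→HCl ratio 2:2 ⇒ n(HCl) = 1.8464 mol.
Reaction (3): HCl→H2 ratio 2:1 ⇒ n(H2) = 0.92320 mol.
Mass of H2 = 0.92320 × 2.016 = 1.8612 g.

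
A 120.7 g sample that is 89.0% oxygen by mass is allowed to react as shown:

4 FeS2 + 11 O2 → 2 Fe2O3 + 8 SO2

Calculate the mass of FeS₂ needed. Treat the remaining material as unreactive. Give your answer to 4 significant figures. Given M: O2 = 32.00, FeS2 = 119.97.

Mass of pure O2 = 120.7 g × 0.890 = 107.42 g.
n(O2) = 107.42 g / 32.00 g/mol = 3.3570 mol.
From the equation the O2:FeS2 mole ratio is 11:4, so n(FeS2) = 3.3570 × 4/11 = 1.2207 mol.
Mass of FeS2 = 1.2207 mol × 119.97 g/mol = 146.45 g.

146.4 g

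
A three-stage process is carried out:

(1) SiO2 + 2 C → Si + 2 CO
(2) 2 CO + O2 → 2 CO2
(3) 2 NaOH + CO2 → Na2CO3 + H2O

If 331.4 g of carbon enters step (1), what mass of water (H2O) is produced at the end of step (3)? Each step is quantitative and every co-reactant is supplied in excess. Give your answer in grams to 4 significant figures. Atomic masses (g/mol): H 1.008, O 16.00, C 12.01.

497.1 g

M(C) = 12.01 g/mol.
M(H2O) = 2(1.008) + 16.00 = 18.016 g/mol.
n(C) = 331.4 / 12.01 = 27.594 mol.
Reaction (1): C→CO ratio 2:2 ⇒ n(CO) = 27.594 mol.
Reaction (2): CO→CO2 ratio 2:2 ⇒ n(CO2) = 27.594 mol.
Reaction (3): CO2→H2O ratio 1:1 ⇒ n(H2O) = 27.594 mol.
Mass of H2O = 27.594 × 18.016 = 497.13 g.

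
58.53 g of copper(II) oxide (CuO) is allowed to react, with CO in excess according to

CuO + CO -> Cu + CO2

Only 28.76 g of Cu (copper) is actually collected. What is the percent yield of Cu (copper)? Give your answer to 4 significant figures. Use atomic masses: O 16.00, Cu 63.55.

61.51 %

M(CuO) = 63.55 + 16.00 = 79.55 g/mol.
M(Cu) = 63.55 g/mol.
n(CuO) = 58.530 g / 79.55 g/mol = 0.73576 mol.
From the equation the CuO:Cu mole ratio is 1:1, so n(Cu) = 0.73576 × 1/1 = 0.73576 mol.
Mass of Cu = 0.73576 mol × 63.55 g/mol = 46.758 g.
This is the theoretical yield. Percent yield = 28.76 g / 46.758 g × 100% = 61.508%.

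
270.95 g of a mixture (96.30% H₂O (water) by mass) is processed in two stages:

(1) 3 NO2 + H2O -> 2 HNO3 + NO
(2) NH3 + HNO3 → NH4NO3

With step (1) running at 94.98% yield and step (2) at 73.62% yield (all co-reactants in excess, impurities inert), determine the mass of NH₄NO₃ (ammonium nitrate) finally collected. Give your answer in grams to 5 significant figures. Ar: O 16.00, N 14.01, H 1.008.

Pure H2O = 270.95 × 0.9630 = 260.925 g.
M(H2O) = 2(1.008) + 16.00 = 18.016 g/mol.
M(NH4NO3) = 2(14.01) + 4(1.008) + 3(16.00) = 80.052 g/mol.
n(H2O) = 260.925 / 18.016 = 14.4830 mol.
Step 1 (H2O:HNO3 = 1:2): theoretical n(HNO3) = 28.9659 mol; at 94.98% yield, n(HNO3) = 27.5118 mol.
Step 2 (HNO3:NH4NO3 = 1:1): theoretical n(NH4NO3) = 27.5118 mol, so theoretical mass = 27.5118 × 80.052 = 2202.38 g.
At 73.62% yield, actual mass of NH4NO3 = 2202.38 × 0.7362 = 1621.39 g.

1621.4 g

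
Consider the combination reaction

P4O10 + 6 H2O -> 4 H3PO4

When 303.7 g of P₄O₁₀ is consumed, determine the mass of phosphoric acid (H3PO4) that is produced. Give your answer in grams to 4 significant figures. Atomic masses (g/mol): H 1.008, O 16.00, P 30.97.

419.3 g

M(P4O10) = 4(30.97) + 10(16.00) = 283.88 g/mol.
M(H3PO4) = 3(1.008) + 30.97 + 4(16.00) = 97.994 g/mol.
n(P4O10) = 303.70 g / 283.88 g/mol = 1.0698 mol.
From the equation the P4O10:H3PO4 mole ratio is 1:4, so n(H3PO4) = 1.0698 × 4/1 = 4.2793 mol.
Mass of H3PO4 = 4.2793 mol × 97.994 g/mol = 419.34 g.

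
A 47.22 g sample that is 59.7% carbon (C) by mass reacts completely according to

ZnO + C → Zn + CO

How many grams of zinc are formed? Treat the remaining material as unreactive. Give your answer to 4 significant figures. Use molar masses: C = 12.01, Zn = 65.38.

Mass of pure C = 47.22 g × 0.597 = 28.190 g.
n(C) = 28.190 g / 12.01 g/mol = 2.3472 mol.
From the equation the C:Zn mole ratio is 1:1, so n(Zn) = 2.3472 × 1/1 = 2.3472 mol.
Mass of Zn = 2.3472 mol × 65.38 g/mol = 153.46 g.

153.5 g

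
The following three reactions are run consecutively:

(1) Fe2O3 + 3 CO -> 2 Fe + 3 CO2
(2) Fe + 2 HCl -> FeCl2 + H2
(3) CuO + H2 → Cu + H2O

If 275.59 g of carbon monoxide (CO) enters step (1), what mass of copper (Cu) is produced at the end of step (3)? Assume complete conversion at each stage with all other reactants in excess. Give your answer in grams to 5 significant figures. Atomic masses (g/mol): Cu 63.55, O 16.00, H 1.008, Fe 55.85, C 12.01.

416.85 g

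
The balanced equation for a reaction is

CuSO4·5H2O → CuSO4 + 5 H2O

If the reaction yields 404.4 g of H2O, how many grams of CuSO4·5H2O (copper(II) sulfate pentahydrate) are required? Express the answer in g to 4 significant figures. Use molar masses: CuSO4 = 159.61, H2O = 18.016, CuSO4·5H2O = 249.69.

n(H2O) = 404.40 g / 18.016 g/mol = 22.447 mol.
From the equation the H2O:CuSO4·5H2O mole ratio is 5:1, so n(CuSO4·5H2O) = 22.447 × 1/5 = 4.4893 mol.
Mass of CuSO4·5H2O = 4.4893 mol × 249.69 g/mol = 1120.9 g.

1121 g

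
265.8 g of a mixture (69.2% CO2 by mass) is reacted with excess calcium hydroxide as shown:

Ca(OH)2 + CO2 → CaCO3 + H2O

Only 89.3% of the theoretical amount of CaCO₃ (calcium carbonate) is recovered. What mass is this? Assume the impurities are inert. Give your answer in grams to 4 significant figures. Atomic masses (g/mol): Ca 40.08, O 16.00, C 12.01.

373.6 g

Pure CO2 available = 265.8 g × 0.692 = 183.93 g.
M(CO2) = 12.01 + 2(16.00) = 44.01 g/mol.
M(CaCO3) = 40.08 + 12.01 + 3(16.00) = 100.09 g/mol.
n(CO2) = 183.93 g / 44.01 g/mol = 4.1794 mol.
From the equation the CO2:CaCO3 mole ratio is 1:1, so n(CaCO3) = 4.1794 × 1/1 = 4.1794 mol.
Mass of CaCO3 = 4.1794 mol × 100.09 g/mol = 418.31 g.
Actual mass collected = 418.31 g × 0.893 = 373.55 g.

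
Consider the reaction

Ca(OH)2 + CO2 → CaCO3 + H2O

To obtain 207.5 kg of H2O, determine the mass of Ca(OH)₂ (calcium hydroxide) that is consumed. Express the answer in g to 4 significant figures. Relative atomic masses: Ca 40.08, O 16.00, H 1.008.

M(H2O) = 2(1.008) + 16.00 = 18.016 g/mol.
M(Ca(OH)2) = 40.08 + 2(16.00) + 2(1.008) = 74.096 g/mol.
Convert: 207.5 kg = 207500 g.
n(H2O) = 207500 g / 18.016 g/mol = 11518 mol.
From the equation the H2O:Ca(OH)2 mole ratio is 1:1, so n(Ca(OH)2) = 11518 × 1/1 = 11518 mol.
Mass of Ca(OH)2 = 11518 mol × 74.096 g/mol = 853400 g.

853400 g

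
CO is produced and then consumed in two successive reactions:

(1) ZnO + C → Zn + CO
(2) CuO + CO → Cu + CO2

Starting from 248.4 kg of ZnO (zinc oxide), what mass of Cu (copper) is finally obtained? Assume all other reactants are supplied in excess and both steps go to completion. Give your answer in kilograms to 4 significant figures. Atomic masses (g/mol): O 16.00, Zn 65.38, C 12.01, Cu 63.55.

M(ZnO) = 65.38 + 16.00 = 81.38 g/mol.
M(Cu) = 63.55 g/mol.
248.4 kg = 248400 g.
n(ZnO) = 248400 / 81.38 = 3052.3 mol.
Step 1 gives a 1:1 ratio of ZnO to CO, so n(CO) = 3052.3 mol.
In step 2 the CO:Cu ratio is 1:1, so n(Cu) = 3052.3 mol.
Mass of Cu = 3052.3 × 63.55 = 193980 g = 194.0 kg.

194.0 kg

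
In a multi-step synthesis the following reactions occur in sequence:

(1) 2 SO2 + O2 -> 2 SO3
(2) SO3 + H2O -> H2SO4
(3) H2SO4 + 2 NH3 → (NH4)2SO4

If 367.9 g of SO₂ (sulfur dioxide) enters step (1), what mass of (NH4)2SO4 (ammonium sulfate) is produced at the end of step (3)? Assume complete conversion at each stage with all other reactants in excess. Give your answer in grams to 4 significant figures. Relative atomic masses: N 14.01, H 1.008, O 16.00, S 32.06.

M(SO2) = 32.06 + 2(16.00) = 64.06 g/mol.
M((NH4)2SO4) = 2(14.01) + 8(1.008) + 32.06 + 4(16.00) = 132.144 g/mol.
n(SO2) = 367.9 / 64.06 = 5.7431 mol.
Reaction (1): SO2→SO3 ratio 2:2 ⇒ n(SO3) = 5.7431 mol.
Reaction (2): SO3→H2SO4 ratio 1:1 ⇒ n(H2SO4) = 5.7431 mol.
Reaction (3): H2SO4→(NH4)2SO4 ratio 1:1 ⇒ n((NH4)2SO4) = 5.7431 mol.
Mass of (NH4)2SO4 = 5.7431 × 132.144 = 758.91 g.

758.9 g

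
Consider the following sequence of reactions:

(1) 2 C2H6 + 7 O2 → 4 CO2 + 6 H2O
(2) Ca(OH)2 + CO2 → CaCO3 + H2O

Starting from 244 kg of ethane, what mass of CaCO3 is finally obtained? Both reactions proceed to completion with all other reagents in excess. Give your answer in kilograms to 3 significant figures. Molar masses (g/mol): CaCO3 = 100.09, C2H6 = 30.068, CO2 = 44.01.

244 kg = 244000 g.
n(C2H6) = 244000 / 30.068 = 8115 mol.
Step 1 gives a 2:4 ratio of C2H6 to CO2, so n(CO2) = 16230 mol.
In step 2 the CO2:CaCO3 ratio is 1:1, so n(CaCO3) = 16230 mol.
Mass of CaCO3 = 16230 × 100.09 = 1.624 × 10^6 g = 1620 kg.

1620 kg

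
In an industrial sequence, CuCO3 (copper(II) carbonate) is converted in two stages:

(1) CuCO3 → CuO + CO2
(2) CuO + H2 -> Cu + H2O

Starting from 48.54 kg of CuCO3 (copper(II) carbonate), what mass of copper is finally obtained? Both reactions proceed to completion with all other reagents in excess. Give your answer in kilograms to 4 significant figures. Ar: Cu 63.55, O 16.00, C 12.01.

24.97 kg

M(CuCO3) = 63.55 + 12.01 + 3(16.00) = 123.56 g/mol.
M(Cu) = 63.55 g/mol.
48.54 kg = 48540 g.
n(CuCO3) = 48540 / 123.56 = 392.85 mol.
Step 1 gives a 1:1 ratio of CuCO3 to CuO, so n(CuO) = 392.85 mol.
In step 2 the CuO:Cu ratio is 1:1, so n(Cu) = 392.85 mol.
Mass of Cu = 392.85 × 63.55 = 24965 g = 24.97 kg.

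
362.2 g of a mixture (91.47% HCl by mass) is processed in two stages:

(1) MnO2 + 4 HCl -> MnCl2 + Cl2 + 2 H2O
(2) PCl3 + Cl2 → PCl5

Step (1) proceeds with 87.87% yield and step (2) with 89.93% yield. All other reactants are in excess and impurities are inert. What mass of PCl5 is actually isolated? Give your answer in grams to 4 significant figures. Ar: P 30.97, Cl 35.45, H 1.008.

Pure HCl = 362.2 × 0.9147 = 331.30 g.
M(HCl) = 1.008 + 35.45 = 36.458 g/mol.
M(PCl5) = 30.97 + 5(35.45) = 208.22 g/mol.
n(HCl) = 331.30 / 36.458 = 9.0873 mol.
Step 1 (HCl:Cl2 = 4:1): theoretical n(Cl2) = 2.2718 mol; at 87.87% yield, n(Cl2) = 1.9962 mol.
Step 2 (Cl2:PCl5 = 1:1): theoretical n(PCl5) = 1.9962 mol, so theoretical mass = 1.9962 × 208.22 = 415.66 g.
At 89.93% yield, actual mass of PCl5 = 415.66 × 0.8993 = 373.80 g.

373.8 g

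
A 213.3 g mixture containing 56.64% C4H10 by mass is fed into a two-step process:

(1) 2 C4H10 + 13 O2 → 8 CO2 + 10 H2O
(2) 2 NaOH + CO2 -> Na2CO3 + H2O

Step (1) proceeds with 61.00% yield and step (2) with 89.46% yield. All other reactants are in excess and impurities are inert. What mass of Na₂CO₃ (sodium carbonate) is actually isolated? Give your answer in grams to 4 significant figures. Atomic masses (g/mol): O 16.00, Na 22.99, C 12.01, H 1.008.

480.9 g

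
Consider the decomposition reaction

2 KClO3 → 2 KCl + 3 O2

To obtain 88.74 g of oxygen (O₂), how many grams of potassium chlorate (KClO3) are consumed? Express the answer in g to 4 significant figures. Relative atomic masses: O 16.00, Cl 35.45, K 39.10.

226.6 g

M(O2) = 2(16.00) = 32.00 g/mol.
M(KClO3) = 39.10 + 35.45 + 3(16.00) = 122.55 g/mol.
n(O2) = 88.740 g / 32.00 g/mol = 2.7731 mol.
From the equation the O2:KClO3 mole ratio is 3:2, so n(KClO3) = 2.7731 × 2/3 = 1.8487 mol.
Mass of KClO3 = 1.8487 mol × 122.55 g/mol = 226.56 g.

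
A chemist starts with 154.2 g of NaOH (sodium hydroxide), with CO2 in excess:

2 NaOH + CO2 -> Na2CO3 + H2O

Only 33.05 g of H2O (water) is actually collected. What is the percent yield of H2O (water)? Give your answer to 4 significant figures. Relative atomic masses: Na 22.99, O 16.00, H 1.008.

95.17 %

M(NaOH) = 22.99 + 16.00 + 1.008 = 39.998 g/mol.
M(H2O) = 2(1.008) + 16.00 = 18.016 g/mol.
n(NaOH) = 154.20 g / 39.998 g/mol = 3.8552 mol.
From the equation the NaOH:H2O mole ratio is 2:1, so n(H2O) = 3.8552 × 1/2 = 1.9276 mol.
Mass of H2O = 1.9276 mol × 18.016 g/mol = 34.728 g.
This is the theoretical yield. Percent yield = 33.05 g / 34.728 g × 100% = 95.169%.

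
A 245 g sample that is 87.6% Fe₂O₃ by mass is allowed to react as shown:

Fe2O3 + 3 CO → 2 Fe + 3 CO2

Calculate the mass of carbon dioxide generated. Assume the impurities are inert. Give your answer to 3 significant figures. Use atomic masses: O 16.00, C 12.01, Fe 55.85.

177 g

Mass of pure Fe2O3 = 245 g × 0.876 = 214.6 g.
M(Fe2O3) = 2(55.85) + 3(16.00) = 159.70 g/mol.
M(CO2) = 12.01 + 2(16.00) = 44.01 g/mol.
n(Fe2O3) = 214.6 g / 159.70 g/mol = 1.344 mol.
From the equation the Fe2O3:CO2 mole ratio is 1:3, so n(CO2) = 1.344 × 3/1 = 4.032 mol.
Mass of CO2 = 4.032 mol × 44.01 g/mol = 177.4 g.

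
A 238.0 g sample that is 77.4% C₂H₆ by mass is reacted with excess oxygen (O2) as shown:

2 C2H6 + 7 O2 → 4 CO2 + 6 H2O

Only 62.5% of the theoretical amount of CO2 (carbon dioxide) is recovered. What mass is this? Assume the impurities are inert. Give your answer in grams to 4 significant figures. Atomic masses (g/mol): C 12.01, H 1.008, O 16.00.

337.0 g

Pure C2H6 available = 238.0 g × 0.774 = 184.21 g.
M(C2H6) = 2(12.01) + 6(1.008) = 30.068 g/mol.
M(CO2) = 12.01 + 2(16.00) = 44.01 g/mol.
n(C2H6) = 184.21 g / 30.068 g/mol = 6.1265 mol.
From the equation the C2H6:CO2 mole ratio is 2:4, so n(CO2) = 6.1265 × 4/2 = 12.253 mol.
Mass of CO2 = 12.253 mol × 44.01 g/mol = 539.26 g.
Actual mass collected = 539.26 g × 0.625 = 337.03 g.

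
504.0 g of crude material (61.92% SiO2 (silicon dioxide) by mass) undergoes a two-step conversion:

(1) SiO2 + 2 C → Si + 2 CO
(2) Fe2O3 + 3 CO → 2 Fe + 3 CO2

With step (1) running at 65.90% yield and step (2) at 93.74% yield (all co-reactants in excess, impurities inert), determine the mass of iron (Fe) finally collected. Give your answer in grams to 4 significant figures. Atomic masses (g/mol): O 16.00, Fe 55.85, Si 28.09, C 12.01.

Pure SiO2 = 504.0 × 0.6192 = 312.08 g.
M(SiO2) = 28.09 + 2(16.00) = 60.09 g/mol.
M(Fe) = 55.85 g/mol.
n(SiO2) = 312.08 / 60.09 = 5.1935 mol.
Step 1 (SiO2:CO = 1:2): theoretical n(CO) = 10.387 mol; at 65.90% yield, n(CO) = 6.8450 mol.
Step 2 (CO:Fe = 3:2): theoretical n(Fe) = 4.5633 mol, so theoretical mass = 4.5633 × 55.85 = 254.86 g.
At 93.74% yield, actual mass of Fe = 254.86 × 0.9374 = 238.91 g.

238.9 g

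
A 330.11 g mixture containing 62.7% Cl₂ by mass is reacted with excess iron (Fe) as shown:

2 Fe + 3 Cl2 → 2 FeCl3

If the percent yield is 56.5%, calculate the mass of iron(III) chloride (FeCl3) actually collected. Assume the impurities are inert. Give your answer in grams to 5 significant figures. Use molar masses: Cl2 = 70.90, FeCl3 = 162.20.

178.36 g

Pure Cl2 available = 330.11 g × 0.627 = 206.979 g.
n(Cl2) = 206.979 g / 70.90 g/mol = 2.91931 mol.
From the equation the Cl2:FeCl3 mole ratio is 3:2, so n(FeCl3) = 2.91931 × 2/3 = 1.94621 mol.
Mass of FeCl3 = 1.94621 mol × 162.20 g/mol = 315.675 g.
Actual mass collected = 315.675 g × 0.565 = 178.356 g.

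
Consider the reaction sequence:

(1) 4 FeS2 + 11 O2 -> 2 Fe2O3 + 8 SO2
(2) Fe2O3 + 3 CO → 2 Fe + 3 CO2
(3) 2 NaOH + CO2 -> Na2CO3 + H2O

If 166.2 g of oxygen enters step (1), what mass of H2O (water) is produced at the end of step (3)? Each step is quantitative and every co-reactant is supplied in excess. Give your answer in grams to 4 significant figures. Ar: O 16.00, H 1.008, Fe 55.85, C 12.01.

51.04 g

M(O2) = 2(16.00) = 32.00 g/mol.
M(H2O) = 2(1.008) + 16.00 = 18.016 g/mol.
n(O2) = 166.2 / 32.00 = 5.1937 mol.
Reaction (1): O2→Fe2O3 ratio 11:2 ⇒ n(Fe2O3) = 0.94432 mol.
Reaction (2): Fe2O3→CO2 ratio 1:3 ⇒ n(CO2) = 2.8330 mol.
Reaction (3): CO2→H2O ratio 1:1 ⇒ n(H2O) = 2.8330 mol.
Mass of H2O = 2.8330 × 18.016 = 51.039 g.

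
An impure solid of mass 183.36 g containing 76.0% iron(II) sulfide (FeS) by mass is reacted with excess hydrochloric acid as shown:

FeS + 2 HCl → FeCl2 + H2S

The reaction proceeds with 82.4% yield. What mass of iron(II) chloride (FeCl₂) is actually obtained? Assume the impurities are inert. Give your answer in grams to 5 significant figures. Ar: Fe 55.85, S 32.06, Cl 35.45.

Pure FeS available = 183.36 g × 0.760 = 139.354 g.
M(FeS) = 55.85 + 32.06 = 87.91 g/mol.
M(FeCl2) = 55.85 + 2(35.45) = 126.75 g/mol.
n(FeS) = 139.354 g / 87.91 g/mol = 1.58518 mol.
From the equation the FeS:FeCl2 mole ratio is 1:1, so n(FeCl2) = 1.58518 × 1/1 = 1.58518 mol.
Mass of FeCl2 = 1.58518 mol × 126.75 g/mol = 200.922 g.
Actual mass collected = 200.922 g × 0.824 = 165.560 g.

165.56 g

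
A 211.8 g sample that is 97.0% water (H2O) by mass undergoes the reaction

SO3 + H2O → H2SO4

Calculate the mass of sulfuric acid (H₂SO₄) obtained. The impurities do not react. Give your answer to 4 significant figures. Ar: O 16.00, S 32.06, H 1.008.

1118 g

Mass of pure H2O = 211.8 g × 0.970 = 205.45 g.
M(H2O) = 2(1.008) + 16.00 = 18.016 g/mol.
M(H2SO4) = 2(1.008) + 32.06 + 4(16.00) = 98.076 g/mol.
n(H2O) = 205.45 g / 18.016 g/mol = 11.404 mol.
From the equation the H2O:H2SO4 mole ratio is 1:1, so n(H2SO4) = 11.404 × 1/1 = 11.404 mol.
Mass of H2SO4 = 11.404 mol × 98.076 g/mol = 1118.4 g.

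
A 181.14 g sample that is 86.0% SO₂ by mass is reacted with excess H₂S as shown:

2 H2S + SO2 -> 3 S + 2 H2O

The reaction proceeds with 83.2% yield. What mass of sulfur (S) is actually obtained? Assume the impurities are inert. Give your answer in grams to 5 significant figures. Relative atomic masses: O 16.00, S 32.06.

194.60 g

Pure SO2 available = 181.14 g × 0.860 = 155.780 g.
M(SO2) = 32.06 + 2(16.00) = 64.06 g/mol.
M(S) = 32.06 g/mol.
n(SO2) = 155.780 g / 64.06 g/mol = 2.43179 mol.
From the equation the SO2:S mole ratio is 1:3, so n(S) = 2.43179 × 3/1 = 7.29537 mol.
Mass of S = 7.29537 mol × 32.06 g/mol = 233.889 g.
Actual mass collected = 233.889 g × 0.832 = 194.596 g.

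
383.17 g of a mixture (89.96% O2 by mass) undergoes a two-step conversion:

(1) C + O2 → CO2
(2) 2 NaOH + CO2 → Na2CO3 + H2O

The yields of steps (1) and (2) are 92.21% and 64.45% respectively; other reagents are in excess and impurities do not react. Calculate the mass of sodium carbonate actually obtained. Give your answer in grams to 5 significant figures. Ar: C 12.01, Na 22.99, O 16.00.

678.51 g

Pure O2 = 383.17 × 0.8996 = 344.700 g.
M(O2) = 2(16.00) = 32.00 g/mol.
M(Na2CO3) = 2(22.99) + 12.01 + 3(16.00) = 105.99 g/mol.
n(O2) = 344.700 / 32.00 = 10.7719 mol.
Step 1 (O2:CO2 = 1:1): theoretical n(CO2) = 10.7719 mol; at 92.21% yield, n(CO2) = 9.93274 mol.
Step 2 (CO2:Na2CO3 = 1:1): theoretical n(Na2CO3) = 9.93274 mol, so theoretical mass = 9.93274 × 105.99 = 1052.77 g.
At 64.45% yield, actual mass of Na2CO3 = 1052.77 × 0.6445 = 678.511 g.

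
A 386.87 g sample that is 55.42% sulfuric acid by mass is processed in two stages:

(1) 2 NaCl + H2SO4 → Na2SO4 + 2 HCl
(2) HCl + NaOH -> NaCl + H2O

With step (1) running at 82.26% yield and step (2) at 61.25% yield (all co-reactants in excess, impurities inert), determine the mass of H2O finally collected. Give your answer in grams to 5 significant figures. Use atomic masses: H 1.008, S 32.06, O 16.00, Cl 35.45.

39.687 g

Pure H2SO4 = 386.87 × 0.5542 = 214.403 g.
M(H2SO4) = 2(1.008) + 32.06 + 4(16.00) = 98.076 g/mol.
M(H2O) = 2(1.008) + 16.00 = 18.016 g/mol.
n(H2SO4) = 214.403 / 98.076 = 2.18609 mol.
Step 1 (H2SO4:HCl = 1:2): theoretical n(HCl) = 4.37219 mol; at 82.26% yield, n(HCl) = 3.59656 mol.
Step 2 (HCl:H2O = 1:1): theoretical n(H2O) = 3.59656 mol, so theoretical mass = 3.59656 × 18.016 = 64.7957 g.
At 61.25% yield, actual mass of H2O = 64.7957 × 0.6125 = 39.6873 g.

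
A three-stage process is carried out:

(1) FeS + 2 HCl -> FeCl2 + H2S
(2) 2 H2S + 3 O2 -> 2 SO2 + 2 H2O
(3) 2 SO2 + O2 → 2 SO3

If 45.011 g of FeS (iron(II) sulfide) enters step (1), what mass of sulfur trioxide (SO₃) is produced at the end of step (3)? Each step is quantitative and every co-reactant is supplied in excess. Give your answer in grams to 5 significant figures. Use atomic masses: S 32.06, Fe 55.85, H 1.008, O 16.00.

40.992 g

M(FeS) = 55.85 + 32.06 = 87.91 g/mol.
M(SO3) = 32.06 + 3(16.00) = 80.06 g/mol.
n(FeS) = 45.011 / 87.91 = 0.512012 mol.
Reaction (1): FeS→H2S ratio 1:1 ⇒ n(H2S) = 0.512012 mol.
Reaction (2): H2S→SO2 ratio 2:2 ⇒ n(SO2) = 0.512012 mol.
Reaction (3): SO2→SO3 ratio 2:2 ⇒ n(SO3) = 0.512012 mol.
Mass of SO3 = 0.512012 × 80.06 = 40.9917 g.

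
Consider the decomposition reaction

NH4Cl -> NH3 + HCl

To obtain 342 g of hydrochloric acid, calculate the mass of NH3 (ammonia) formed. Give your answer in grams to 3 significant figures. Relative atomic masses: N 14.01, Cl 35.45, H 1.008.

M(HCl) = 1.008 + 35.45 = 36.458 g/mol.
M(NH3) = 14.01 + 3(1.008) = 17.034 g/mol.
n(HCl) = 342.0 g / 36.458 g/mol = 9.381 mol.
From the equation the HCl:NH3 mole ratio is 1:1, so n(NH3) = 9.381 × 1/1 = 9.381 mol.
Mass of NH3 = 9.381 mol × 17.034 g/mol = 159.8 g.

160 g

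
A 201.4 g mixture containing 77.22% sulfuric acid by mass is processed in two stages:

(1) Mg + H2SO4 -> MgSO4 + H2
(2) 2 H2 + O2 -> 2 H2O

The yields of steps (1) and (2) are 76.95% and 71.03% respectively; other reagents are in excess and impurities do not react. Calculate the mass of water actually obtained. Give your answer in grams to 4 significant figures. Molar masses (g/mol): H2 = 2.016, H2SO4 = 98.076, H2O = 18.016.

15.61 g

Pure H2SO4 = 201.4 × 0.7722 = 155.52 g.
n(H2SO4) = 155.52 / 98.076 = 1.5857 mol.
Step 1 (H2SO4:H2 = 1:1): theoretical n(H2) = 1.5857 mol; at 76.95% yield, n(H2) = 1.2202 mol.
Step 2 (H2:H2O = 2:2): theoretical n(H2O) = 1.2202 mol, so theoretical mass = 1.2202 × 18.016 = 21.983 g.
At 71.03% yield, actual mass of H2O = 21.983 × 0.7103 = 15.615 g.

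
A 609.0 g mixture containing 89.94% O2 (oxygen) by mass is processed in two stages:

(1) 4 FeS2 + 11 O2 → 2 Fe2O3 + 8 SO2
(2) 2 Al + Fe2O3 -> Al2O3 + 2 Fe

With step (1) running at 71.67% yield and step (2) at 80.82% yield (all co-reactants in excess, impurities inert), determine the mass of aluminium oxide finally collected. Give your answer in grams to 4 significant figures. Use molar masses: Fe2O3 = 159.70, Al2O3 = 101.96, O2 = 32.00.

183.8 g

Pure O2 = 609.0 × 0.8994 = 547.73 g.
n(O2) = 547.73 / 32.00 = 17.117 mol.
Step 1 (O2:Fe2O3 = 11:2): theoretical n(Fe2O3) = 3.1121 mol; at 71.67% yield, n(Fe2O3) = 2.2305 mol.
Step 2 (Fe2O3:Al2O3 = 1:1): theoretical n(Al2O3) = 2.2305 mol, so theoretical mass = 2.2305 × 101.96 = 227.42 g.
At 80.82% yield, actual mass of Al2O3 = 227.42 × 0.8082 = 183.80 g.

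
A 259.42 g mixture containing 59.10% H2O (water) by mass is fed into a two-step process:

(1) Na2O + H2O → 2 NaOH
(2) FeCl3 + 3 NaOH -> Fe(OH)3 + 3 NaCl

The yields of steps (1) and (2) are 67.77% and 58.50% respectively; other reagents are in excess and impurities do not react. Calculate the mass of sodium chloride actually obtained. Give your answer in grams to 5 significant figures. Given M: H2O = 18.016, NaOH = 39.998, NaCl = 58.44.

Pure H2O = 259.42 × 0.5910 = 153.317 g.
n(H2O) = 153.317 / 18.016 = 8.51006 mol.
Step 1 (H2O:NaOH = 1:2): theoretical n(NaOH) = 17.0201 mol; at 67.77% yield, n(NaOH) = 11.5345 mol.
Step 2 (NaOH:NaCl = 3:3): theoretical n(NaCl) = 11.5345 mol, so theoretical mass = 11.5345 × 58.44 = 674.078 g.
At 58.50% yield, actual mass of NaCl = 674.078 × 0.5850 = 394.336 g.

394.34 g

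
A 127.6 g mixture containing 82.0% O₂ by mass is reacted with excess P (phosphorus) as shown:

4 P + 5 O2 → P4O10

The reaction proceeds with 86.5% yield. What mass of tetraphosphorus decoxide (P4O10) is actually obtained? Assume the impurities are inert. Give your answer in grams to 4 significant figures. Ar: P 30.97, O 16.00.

160.6 g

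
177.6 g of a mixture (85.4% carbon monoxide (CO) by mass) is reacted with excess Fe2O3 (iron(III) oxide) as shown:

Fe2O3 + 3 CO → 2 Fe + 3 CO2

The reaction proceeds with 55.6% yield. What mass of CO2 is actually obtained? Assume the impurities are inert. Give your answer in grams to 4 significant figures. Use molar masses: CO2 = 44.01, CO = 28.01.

132.5 g

Pure CO available = 177.6 g × 0.854 = 151.67 g.
n(CO) = 151.67 g / 28.01 g/mol = 5.4149 mol.
From the equation the CO:CO2 mole ratio is 3:3, so n(CO2) = 5.4149 × 3/3 = 5.4149 mol.
Mass of CO2 = 5.4149 mol × 44.01 g/mol = 238.31 g.
Actual mass collected = 238.31 g × 0.556 = 132.50 g.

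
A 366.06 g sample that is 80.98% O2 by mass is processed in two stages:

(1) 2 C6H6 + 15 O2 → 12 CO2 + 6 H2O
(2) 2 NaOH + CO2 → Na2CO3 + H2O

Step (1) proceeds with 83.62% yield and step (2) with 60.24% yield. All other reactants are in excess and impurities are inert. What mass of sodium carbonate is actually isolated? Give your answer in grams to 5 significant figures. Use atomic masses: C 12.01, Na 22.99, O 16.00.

395.67 g

Pure O2 = 366.06 × 0.8098 = 296.435 g.
M(O2) = 2(16.00) = 32.00 g/mol.
M(Na2CO3) = 2(22.99) + 12.01 + 3(16.00) = 105.99 g/mol.
n(O2) = 296.435 / 32.00 = 9.26361 mol.
Step 1 (O2:CO2 = 15:12): theoretical n(CO2) = 7.41088 mol; at 83.62% yield, n(CO2) = 6.19698 mol.
Step 2 (CO2:Na2CO3 = 1:1): theoretical n(Na2CO3) = 6.19698 mol, so theoretical mass = 6.19698 × 105.99 = 656.818 g.
At 60.24% yield, actual mass of Na2CO3 = 656.818 × 0.6024 = 395.667 g.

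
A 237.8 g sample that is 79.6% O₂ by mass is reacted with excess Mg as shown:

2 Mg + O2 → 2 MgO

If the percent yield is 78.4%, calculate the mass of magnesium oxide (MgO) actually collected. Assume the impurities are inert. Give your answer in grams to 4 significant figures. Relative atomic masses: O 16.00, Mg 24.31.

373.9 g

Pure O2 available = 237.8 g × 0.796 = 189.29 g.
M(O2) = 2(16.00) = 32.00 g/mol.
M(MgO) = 24.31 + 16.00 = 40.31 g/mol.
n(O2) = 189.29 g / 32.00 g/mol = 5.9153 mol.
From the equation the O2:MgO mole ratio is 1:2, so n(MgO) = 5.9153 × 2/1 = 11.831 mol.
Mass of MgO = 11.831 mol × 40.31 g/mol = 476.89 g.
Actual mass collected = 476.89 g × 0.784 = 373.88 g.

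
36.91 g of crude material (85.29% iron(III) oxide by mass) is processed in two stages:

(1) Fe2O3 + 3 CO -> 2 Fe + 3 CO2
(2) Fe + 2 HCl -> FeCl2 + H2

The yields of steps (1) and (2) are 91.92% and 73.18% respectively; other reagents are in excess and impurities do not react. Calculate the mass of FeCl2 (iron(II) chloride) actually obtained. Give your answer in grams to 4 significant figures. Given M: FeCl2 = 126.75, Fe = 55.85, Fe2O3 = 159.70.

Pure Fe2O3 = 36.91 × 0.8529 = 31.481 g.
n(Fe2O3) = 31.481 / 159.70 = 0.19712 mol.
Step 1 (Fe2O3:Fe = 1:2): theoretical n(Fe) = 0.39425 mol; at 91.92% yield, n(Fe) = 0.36239 mol.
Step 2 (Fe:FeCl2 = 1:1): theoretical n(FeCl2) = 0.36239 mol, so theoretical mass = 0.36239 × 126.75 = 45.933 g.
At 73.18% yield, actual mass of FeCl2 = 45.933 × 0.7318 = 33.614 g.

33.61 g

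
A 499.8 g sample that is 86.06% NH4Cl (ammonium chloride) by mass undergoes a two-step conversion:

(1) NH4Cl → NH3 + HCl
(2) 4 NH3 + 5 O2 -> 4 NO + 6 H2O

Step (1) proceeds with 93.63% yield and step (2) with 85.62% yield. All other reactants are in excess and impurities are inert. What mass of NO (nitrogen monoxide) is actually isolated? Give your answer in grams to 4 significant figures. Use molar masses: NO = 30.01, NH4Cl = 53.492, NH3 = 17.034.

193.4 g

Pure NH4Cl = 499.8 × 0.8606 = 430.13 g.
n(NH4Cl) = 430.13 / 53.492 = 8.0410 mol.
Step 1 (NH4Cl:NH3 = 1:1): theoretical n(NH3) = 8.0410 mol; at 93.63% yield, n(NH3) = 7.5288 mol.
Step 2 (NH3:NO = 4:4): theoretical n(NO) = 7.5288 mol, so theoretical mass = 7.5288 × 30.01 = 225.94 g.
At 85.62% yield, actual mass of NO = 225.94 × 0.8562 = 193.45 g.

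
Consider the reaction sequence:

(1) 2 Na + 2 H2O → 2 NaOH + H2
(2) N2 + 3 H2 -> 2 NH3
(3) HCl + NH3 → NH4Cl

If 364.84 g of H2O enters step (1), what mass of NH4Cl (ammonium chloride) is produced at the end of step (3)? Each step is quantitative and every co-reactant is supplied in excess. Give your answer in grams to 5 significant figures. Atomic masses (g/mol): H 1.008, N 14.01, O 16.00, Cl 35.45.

M(H2O) = 2(1.008) + 16.00 = 18.016 g/mol.
M(NH4Cl) = 14.01 + 4(1.008) + 35.45 = 53.492 g/mol.
n(H2O) = 364.84 / 18.016 = 20.2509 mol.
Reaction (1): H2O→H2 ratio 2:1 ⇒ n(H2) = 10.1254 mol.
Reaction (2): H2→NH3 ratio 3:2 ⇒ n(NH3) = 6.75030 mol.
Reaction (3): NH3→NH4Cl ratio 1:1 ⇒ n(NH4Cl) = 6.75030 mol.
Mass of NH4Cl = 6.75030 × 53.492 = 361.087 g.

361.09 g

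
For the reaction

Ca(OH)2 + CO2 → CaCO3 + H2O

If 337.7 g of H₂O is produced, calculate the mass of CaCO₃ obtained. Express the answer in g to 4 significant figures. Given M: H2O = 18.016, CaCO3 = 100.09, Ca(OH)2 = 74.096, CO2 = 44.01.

1876 g

n(H2O) = 337.70 g / 18.016 g/mol = 18.744 mol.
From the equation the H2O:CaCO3 mole ratio is 1:1, so n(CaCO3) = 18.744 × 1/1 = 18.744 mol.
Mass of CaCO3 = 18.744 mol × 100.09 g/mol = 1876.1 g.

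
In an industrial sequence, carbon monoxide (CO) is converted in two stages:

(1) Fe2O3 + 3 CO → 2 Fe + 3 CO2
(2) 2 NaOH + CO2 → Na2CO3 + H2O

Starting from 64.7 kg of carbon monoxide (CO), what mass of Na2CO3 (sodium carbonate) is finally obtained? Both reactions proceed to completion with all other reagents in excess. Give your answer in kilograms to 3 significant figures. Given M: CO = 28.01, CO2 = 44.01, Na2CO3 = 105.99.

64.7 kg = 64700 g.
n(CO) = 64700 / 28.01 = 2310 mol.
Step 1 gives a 3:3 ratio of CO to CO2, so n(CO2) = 2310 mol.
In step 2 the CO2:Na2CO3 ratio is 1:1, so n(Na2CO3) = 2310 mol.
Mass of Na2CO3 = 2310 × 105.99 = 244800 g = 245 kg.

245 kg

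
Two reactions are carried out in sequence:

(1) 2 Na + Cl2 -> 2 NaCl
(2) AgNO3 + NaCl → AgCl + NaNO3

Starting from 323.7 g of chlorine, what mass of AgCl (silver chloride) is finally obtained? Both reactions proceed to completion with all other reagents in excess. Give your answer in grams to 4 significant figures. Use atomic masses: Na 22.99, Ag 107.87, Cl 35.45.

M(Cl2) = 2(35.45) = 70.90 g/mol.
M(AgCl) = 107.87 + 35.45 = 143.32 g/mol.
n(Cl2) = 323.70 / 70.90 = 4.5656 mol.
Step 1 gives a 1:2 ratio of Cl2 to NaCl, so n(NaCl) = 9.1312 mol.
In step 2 the NaCl:AgCl ratio is 1:1, so n(AgCl) = 9.1312 mol.
Mass of AgCl = 9.1312 × 143.32 = 1308.7 g.

1309 g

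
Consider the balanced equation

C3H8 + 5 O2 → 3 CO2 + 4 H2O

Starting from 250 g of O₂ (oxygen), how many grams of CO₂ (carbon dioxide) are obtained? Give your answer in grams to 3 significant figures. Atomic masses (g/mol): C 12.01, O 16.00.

206 g

M(O2) = 2(16.00) = 32.00 g/mol.
M(CO2) = 12.01 + 2(16.00) = 44.01 g/mol.
n(O2) = 250.0 g / 32.00 g/mol = 7.812 mol.
From the equation the O2:CO2 mole ratio is 5:3, so n(CO2) = 7.812 × 3/5 = 4.688 mol.
Mass of CO2 = 4.688 mol × 44.01 g/mol = 206.3 g.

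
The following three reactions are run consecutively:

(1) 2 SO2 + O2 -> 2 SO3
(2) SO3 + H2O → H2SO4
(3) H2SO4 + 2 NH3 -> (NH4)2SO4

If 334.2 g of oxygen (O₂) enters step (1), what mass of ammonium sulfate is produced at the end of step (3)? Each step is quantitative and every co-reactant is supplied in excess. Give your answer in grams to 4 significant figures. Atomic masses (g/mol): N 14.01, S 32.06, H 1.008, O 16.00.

2760 g

M(O2) = 2(16.00) = 32.00 g/mol.
M((NH4)2SO4) = 2(14.01) + 8(1.008) + 32.06 + 4(16.00) = 132.144 g/mol.
n(O2) = 334.2 / 32.00 = 10.444 mol.
Reaction (1): O2→SO3 ratio 1:2 ⇒ n(SO3) = 20.887 mol.
Reaction (2): SO3→H2SO4 ratio 1:1 ⇒ n(H2SO4) = 20.887 mol.
Reaction (3): H2SO4→(NH4)2SO4 ratio 1:1 ⇒ n((NH4)2SO4) = 20.887 mol.
Mass of (NH4)2SO4 = 20.887 × 132.144 = 2760.2 g.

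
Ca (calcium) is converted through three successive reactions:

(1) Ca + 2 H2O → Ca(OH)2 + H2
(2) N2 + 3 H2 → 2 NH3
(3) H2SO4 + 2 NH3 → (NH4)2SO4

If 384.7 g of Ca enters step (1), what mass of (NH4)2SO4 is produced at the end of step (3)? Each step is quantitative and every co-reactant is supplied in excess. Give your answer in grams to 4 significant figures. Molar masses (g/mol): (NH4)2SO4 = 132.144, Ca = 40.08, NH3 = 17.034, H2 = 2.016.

n(Ca) = 384.7 / 40.08 = 9.5983 mol.
Reaction (1): Ca→H2 ratio 1:1 ⇒ n(H2) = 9.5983 mol.
Reaction (2): H2→NH3 ratio 3:2 ⇒ n(NH3) = 6.3989 mol.
Reaction (3): NH3→(NH4)2SO4 ratio 2:1 ⇒ n((NH4)2SO4) = 3.1994 mol.
Mass of (NH4)2SO4 = 3.1994 × 132.144 = 422.79 g.

422.8 g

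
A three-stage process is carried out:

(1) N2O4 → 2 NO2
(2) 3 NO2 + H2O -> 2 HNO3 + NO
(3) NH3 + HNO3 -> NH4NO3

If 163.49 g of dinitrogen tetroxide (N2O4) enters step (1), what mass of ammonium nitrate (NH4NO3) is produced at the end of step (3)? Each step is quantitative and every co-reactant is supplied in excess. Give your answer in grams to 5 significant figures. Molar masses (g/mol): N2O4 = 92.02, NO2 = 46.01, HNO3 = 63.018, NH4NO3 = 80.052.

189.64 g

n(N2O4) = 163.49 / 92.02 = 1.77668 mol.
Reaction (1): N2O4→NO2 ratio 1:2 ⇒ n(NO2) = 3.55336 mol.
Reaction (2): NO2→HNO3 ratio 3:2 ⇒ n(HNO3) = 2.36891 mol.
Reaction (3): HNO3→NH4NO3 ratio 1:1 ⇒ n(NH4NO3) = 2.36891 mol.
Mass of NH4NO3 = 2.36891 × 80.052 = 189.636 g.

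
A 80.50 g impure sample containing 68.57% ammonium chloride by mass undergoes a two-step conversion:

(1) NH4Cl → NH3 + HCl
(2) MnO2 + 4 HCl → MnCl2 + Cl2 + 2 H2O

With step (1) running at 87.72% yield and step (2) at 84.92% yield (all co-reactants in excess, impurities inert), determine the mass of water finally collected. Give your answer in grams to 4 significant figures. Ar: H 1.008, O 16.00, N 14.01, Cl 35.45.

6.924 g

Pure NH4Cl = 80.50 × 0.6857 = 55.199 g.
M(NH4Cl) = 14.01 + 4(1.008) + 35.45 = 53.492 g/mol.
M(H2O) = 2(1.008) + 16.00 = 18.016 g/mol.
n(NH4Cl) = 55.199 / 53.492 = 1.0319 mol.
Step 1 (NH4Cl:HCl = 1:1): theoretical n(HCl) = 1.0319 mol; at 87.72% yield, n(HCl) = 0.90519 mol.
Step 2 (HCl:H2O = 4:2): theoretical n(H2O) = 0.45260 mol, so theoretical mass = 0.45260 × 18.016 = 8.1540 g.
At 84.92% yield, actual mass of H2O = 8.1540 × 0.8492 = 6.9243 g.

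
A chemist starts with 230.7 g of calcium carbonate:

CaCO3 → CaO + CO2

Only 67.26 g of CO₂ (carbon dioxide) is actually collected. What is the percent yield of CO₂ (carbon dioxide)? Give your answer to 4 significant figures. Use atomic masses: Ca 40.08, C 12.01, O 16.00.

66.31 %

M(CaCO3) = 40.08 + 12.01 + 3(16.00) = 100.09 g/mol.
M(CO2) = 12.01 + 2(16.00) = 44.01 g/mol.
n(CaCO3) = 230.70 g / 100.09 g/mol = 2.3049 mol.
From the equation the CaCO3:CO2 mole ratio is 1:1, so n(CO2) = 2.3049 × 1/1 = 2.3049 mol.
Mass of CO2 = 2.3049 mol × 44.01 g/mol = 101.44 g.
This is the theoretical yield. Percent yield = 67.26 g / 101.44 g × 100% = 66.305%.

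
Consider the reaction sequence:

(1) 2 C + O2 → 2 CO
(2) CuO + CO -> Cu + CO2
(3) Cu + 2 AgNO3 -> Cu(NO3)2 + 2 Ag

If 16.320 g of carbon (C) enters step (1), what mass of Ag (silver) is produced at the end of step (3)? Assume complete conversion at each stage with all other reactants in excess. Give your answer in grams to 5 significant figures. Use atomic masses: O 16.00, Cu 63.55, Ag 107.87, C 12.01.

293.16 g

M(C) = 12.01 g/mol.
M(Ag) = 107.87 g/mol.
n(C) = 16.320 / 12.01 = 1.35887 mol.
Reaction (1): C→CO ratio 2:2 ⇒ n(CO) = 1.35887 mol.
Reaction (2): CO→Cu ratio 1:1 ⇒ n(Cu) = 1.35887 mol.
Reaction (3): Cu→Ag ratio 1:2 ⇒ n(Ag) = 2.71774 mol.
Mass of Ag = 2.71774 × 107.87 = 293.162 g.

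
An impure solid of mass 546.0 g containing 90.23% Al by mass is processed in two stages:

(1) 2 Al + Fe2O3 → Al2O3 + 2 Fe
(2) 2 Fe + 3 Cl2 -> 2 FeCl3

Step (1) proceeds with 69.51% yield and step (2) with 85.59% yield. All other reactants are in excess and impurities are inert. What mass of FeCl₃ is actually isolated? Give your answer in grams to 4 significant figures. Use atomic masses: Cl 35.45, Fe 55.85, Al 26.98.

Pure Al = 546.0 × 0.9023 = 492.66 g.
M(Al) = 26.98 g/mol.
M(FeCl3) = 55.85 + 3(35.45) = 162.20 g/mol.
n(Al) = 492.66 / 26.98 = 18.260 mol.
Step 1 (Al:Fe = 2:2): theoretical n(Fe) = 18.260 mol; at 69.51% yield, n(Fe) = 12.693 mol.
Step 2 (Fe:FeCl3 = 2:2): theoretical n(FeCl3) = 12.693 mol, so theoretical mass = 12.693 × 162.20 = 2058.7 g.
At 85.59% yield, actual mass of FeCl3 = 2058.7 × 0.8559 = 1762.1 g.

1762 g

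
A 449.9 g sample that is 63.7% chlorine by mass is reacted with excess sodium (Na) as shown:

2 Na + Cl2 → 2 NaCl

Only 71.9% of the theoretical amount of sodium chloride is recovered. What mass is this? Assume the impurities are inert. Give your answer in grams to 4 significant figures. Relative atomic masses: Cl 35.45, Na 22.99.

339.7 g

Pure Cl2 available = 449.9 g × 0.637 = 286.59 g.
M(Cl2) = 2(35.45) = 70.90 g/mol.
M(NaCl) = 22.99 + 35.45 = 58.44 g/mol.
n(Cl2) = 286.59 g / 70.90 g/mol = 4.0421 mol.
From the equation the Cl2:NaCl mole ratio is 1:2, so n(NaCl) = 4.0421 × 2/1 = 8.0842 mol.
Mass of NaCl = 8.0842 mol × 58.44 g/mol = 472.44 g.
Actual mass collected = 472.44 g × 0.719 = 339.69 g.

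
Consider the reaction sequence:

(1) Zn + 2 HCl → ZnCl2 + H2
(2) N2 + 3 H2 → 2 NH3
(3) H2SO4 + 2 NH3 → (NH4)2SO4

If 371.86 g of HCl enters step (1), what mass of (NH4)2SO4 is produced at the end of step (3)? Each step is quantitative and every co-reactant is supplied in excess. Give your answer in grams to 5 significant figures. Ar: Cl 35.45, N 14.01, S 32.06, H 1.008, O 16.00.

224.64 g

M(HCl) = 1.008 + 35.45 = 36.458 g/mol.
M((NH4)2SO4) = 2(14.01) + 8(1.008) + 32.06 + 4(16.00) = 132.144 g/mol.
n(HCl) = 371.86 / 36.458 = 10.1997 mol.
Reaction (1): HCl→H2 ratio 2:1 ⇒ n(H2) = 5.09984 mol.
Reaction (2): H2→NH3 ratio 3:2 ⇒ n(NH3) = 3.39989 mol.
Reaction (3): NH3→(NH4)2SO4 ratio 2:1 ⇒ n((NH4)2SO4) = 1.69995 mol.
Mass of (NH4)2SO4 = 1.69995 × 132.144 = 224.638 g.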